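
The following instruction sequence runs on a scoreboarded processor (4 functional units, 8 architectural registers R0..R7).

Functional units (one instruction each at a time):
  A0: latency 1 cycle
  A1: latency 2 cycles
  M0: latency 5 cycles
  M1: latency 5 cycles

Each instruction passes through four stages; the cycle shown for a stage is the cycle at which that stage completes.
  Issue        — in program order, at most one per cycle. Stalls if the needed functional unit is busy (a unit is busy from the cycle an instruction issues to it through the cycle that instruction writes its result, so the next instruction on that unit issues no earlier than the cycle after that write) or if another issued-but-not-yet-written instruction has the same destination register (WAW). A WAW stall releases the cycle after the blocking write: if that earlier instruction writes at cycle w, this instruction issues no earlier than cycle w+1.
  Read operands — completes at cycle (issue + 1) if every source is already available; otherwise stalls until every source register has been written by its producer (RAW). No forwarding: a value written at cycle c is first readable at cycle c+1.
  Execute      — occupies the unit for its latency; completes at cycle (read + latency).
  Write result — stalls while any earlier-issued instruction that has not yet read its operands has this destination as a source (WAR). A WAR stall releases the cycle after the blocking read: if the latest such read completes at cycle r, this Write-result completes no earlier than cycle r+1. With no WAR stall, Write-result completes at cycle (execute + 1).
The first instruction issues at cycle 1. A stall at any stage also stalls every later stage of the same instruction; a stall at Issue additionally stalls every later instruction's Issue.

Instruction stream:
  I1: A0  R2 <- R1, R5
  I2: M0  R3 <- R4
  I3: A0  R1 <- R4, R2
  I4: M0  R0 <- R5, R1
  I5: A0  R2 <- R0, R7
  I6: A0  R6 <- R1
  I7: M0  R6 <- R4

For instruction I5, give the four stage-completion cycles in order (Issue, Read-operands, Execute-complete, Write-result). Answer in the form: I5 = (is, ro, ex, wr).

[I1] 1/2/3/4
[I2] 2/3/8/9
[I3] 5/6/7/8  (struct: A0 busy until I1 writes@4)
[I4] 10/11/16/17  (struct: M0 busy until I2 writes@9)
[I5] 11/18/19/20  (RAW R0: wait I4 write@17)
[I6] 21/22/23/24  (struct: A0 busy until I5 writes@20)
[I7] 25/26/31/32  (WAW R6: wait I6 write@24)

I5 = (11, 18, 19, 20)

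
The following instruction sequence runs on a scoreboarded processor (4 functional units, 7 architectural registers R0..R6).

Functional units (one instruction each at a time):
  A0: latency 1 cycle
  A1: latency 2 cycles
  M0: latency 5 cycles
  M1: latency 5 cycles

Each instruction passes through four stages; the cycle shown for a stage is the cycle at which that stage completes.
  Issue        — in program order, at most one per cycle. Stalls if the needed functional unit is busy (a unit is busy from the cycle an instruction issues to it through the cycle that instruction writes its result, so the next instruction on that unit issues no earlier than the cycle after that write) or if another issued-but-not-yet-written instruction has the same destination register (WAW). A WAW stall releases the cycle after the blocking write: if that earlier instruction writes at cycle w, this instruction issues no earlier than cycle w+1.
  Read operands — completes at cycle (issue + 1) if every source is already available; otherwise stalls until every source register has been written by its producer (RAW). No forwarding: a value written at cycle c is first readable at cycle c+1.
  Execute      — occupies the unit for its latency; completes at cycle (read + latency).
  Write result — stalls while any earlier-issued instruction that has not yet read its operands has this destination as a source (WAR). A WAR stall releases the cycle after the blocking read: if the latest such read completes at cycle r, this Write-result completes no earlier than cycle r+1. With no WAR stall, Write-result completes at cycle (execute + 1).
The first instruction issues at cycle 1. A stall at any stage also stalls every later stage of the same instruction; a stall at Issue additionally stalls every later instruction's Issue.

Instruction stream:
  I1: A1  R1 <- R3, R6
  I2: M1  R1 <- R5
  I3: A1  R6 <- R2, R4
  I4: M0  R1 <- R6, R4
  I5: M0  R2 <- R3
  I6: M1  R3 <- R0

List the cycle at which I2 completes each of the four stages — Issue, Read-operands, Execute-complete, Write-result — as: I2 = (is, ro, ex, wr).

I2 = (6, 7, 12, 13)

I1 -> (1, 2, 4, 5)
I2 -> (6, 7, 12, 13)  // WAW R1: wait I1 write@5
I3 -> (7, 8, 10, 11)
I4 -> (14, 15, 20, 21)  // WAW R1: wait I2 write@13
I5 -> (22, 23, 28, 29)  // struct: M0 busy until I4 writes@21
I6 -> (23, 24, 29, 30)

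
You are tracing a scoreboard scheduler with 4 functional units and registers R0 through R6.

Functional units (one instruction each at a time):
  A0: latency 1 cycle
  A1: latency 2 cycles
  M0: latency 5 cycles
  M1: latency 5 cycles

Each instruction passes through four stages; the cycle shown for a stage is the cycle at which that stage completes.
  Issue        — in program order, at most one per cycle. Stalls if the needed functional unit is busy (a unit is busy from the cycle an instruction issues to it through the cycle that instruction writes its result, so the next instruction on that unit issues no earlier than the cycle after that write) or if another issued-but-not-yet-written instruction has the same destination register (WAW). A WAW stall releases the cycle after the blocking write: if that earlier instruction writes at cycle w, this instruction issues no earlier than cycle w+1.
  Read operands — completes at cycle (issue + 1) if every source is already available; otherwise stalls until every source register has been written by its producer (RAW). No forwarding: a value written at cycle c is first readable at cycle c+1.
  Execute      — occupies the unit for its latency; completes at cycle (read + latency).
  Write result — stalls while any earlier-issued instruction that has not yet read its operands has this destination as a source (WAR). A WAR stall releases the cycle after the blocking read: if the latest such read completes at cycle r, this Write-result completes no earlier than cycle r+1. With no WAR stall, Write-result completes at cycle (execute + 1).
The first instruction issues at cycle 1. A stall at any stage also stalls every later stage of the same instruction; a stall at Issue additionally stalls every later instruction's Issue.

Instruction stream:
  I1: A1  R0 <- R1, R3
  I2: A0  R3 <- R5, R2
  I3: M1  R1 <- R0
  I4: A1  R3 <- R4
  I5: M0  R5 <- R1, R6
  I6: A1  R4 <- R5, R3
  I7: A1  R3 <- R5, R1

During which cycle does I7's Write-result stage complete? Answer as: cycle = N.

cycle = 28

[1] I1 dispatched to A1
[2] I1 operands ready, I2 dispatched to A0
[3] I2 operands ready, I3 dispatched to M1
[4] I1 complete, I2 complete
[5] R0←I1, R3←I2
[6] I3 operands ready, I4 dispatched to A1
[7] I4 operands ready, I5 dispatched to M0
[9] I4 complete
[10] R3←I4
[11] I3 complete, I6 dispatched to A1
[12] R1←I3
[13] I5 operands ready
[18] I5 complete
[19] R5←I5
[20] I6 operands ready
[22] I6 complete
[23] R4←I6
[24] I7 dispatched to A1
[25] I7 operands ready
[27] I7 complete
[28] R3←I7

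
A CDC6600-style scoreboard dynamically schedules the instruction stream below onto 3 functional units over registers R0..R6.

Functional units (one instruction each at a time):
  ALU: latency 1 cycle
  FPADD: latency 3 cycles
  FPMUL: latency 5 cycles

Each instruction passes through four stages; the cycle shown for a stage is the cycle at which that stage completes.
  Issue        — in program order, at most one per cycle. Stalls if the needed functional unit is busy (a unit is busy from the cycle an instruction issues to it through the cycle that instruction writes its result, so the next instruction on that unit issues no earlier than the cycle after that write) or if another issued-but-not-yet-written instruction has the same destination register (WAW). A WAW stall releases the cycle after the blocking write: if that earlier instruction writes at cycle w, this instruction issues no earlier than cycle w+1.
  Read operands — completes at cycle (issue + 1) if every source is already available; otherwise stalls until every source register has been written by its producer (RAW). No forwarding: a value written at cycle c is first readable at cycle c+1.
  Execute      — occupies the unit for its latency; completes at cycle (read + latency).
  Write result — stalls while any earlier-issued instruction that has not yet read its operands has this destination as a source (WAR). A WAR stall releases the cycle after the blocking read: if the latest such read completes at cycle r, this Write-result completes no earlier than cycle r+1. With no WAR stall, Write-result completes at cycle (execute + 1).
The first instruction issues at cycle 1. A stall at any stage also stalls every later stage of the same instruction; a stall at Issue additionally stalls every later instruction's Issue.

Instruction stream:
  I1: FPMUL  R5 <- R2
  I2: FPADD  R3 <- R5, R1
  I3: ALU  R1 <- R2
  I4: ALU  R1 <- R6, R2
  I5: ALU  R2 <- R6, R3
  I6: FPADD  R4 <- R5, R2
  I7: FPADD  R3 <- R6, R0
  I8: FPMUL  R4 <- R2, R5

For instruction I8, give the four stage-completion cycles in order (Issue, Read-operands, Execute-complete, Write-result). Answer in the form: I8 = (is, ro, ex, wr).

  I1 | 1 | 2 | 7 | 8
  I2 | 2 | 9 | 12 | 13   RAW R5: wait I1 write@8
  I3 | 3 | 4 | 5 | 10   WAR R1: wait I2 read@9
  I4 | 11 | 12 | 13 | 14   struct: ALU busy until I3 writes@10
  I5 | 15 | 16 | 17 | 18   struct: ALU busy until I4 writes@14
  I6 | 16 | 19 | 22 | 23   RAW R2: wait I5 write@18
  I7 | 24 | 25 | 28 | 29   struct: FPADD busy until I6 writes@23
  I8 | 25 | 26 | 31 | 32

I8 = (25, 26, 31, 32)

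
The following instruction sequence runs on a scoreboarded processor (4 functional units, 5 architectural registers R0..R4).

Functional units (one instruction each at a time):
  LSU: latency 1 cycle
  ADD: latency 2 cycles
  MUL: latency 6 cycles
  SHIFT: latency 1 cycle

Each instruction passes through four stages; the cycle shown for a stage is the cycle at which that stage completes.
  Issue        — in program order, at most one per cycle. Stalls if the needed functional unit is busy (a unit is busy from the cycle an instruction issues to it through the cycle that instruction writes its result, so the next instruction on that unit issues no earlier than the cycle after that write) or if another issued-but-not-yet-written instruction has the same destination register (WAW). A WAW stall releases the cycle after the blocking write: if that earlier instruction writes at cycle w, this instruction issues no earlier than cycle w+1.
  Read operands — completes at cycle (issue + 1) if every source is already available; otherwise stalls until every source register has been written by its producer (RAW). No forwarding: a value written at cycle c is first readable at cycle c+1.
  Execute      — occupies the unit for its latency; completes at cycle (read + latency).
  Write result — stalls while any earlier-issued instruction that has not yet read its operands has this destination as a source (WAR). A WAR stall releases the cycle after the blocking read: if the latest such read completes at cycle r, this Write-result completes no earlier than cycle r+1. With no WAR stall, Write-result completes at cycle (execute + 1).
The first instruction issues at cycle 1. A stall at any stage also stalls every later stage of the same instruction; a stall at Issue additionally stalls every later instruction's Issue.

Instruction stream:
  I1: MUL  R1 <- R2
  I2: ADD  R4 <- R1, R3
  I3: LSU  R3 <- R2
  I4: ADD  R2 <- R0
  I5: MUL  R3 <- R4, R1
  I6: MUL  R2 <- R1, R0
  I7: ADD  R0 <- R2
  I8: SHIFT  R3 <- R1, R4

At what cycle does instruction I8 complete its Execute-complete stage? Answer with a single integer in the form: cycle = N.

cycle = 28

  I1 | 1 | 2 | 8 | 9
  I2 | 2 | 10 | 12 | 13   RAW R1: wait I1 write@9
  I3 | 3 | 4 | 5 | 11   WAR R3: wait I2 read@10
  I4 | 14 | 15 | 17 | 18   struct: ADD busy until I2 writes@13
  I5 | 15 | 16 | 22 | 23
  I6 | 24 | 25 | 31 | 32   struct: MUL busy until I5 writes@23
  I7 | 25 | 33 | 35 | 36   RAW R2: wait I6 write@32
  I8 | 26 | 27 | 28 | 29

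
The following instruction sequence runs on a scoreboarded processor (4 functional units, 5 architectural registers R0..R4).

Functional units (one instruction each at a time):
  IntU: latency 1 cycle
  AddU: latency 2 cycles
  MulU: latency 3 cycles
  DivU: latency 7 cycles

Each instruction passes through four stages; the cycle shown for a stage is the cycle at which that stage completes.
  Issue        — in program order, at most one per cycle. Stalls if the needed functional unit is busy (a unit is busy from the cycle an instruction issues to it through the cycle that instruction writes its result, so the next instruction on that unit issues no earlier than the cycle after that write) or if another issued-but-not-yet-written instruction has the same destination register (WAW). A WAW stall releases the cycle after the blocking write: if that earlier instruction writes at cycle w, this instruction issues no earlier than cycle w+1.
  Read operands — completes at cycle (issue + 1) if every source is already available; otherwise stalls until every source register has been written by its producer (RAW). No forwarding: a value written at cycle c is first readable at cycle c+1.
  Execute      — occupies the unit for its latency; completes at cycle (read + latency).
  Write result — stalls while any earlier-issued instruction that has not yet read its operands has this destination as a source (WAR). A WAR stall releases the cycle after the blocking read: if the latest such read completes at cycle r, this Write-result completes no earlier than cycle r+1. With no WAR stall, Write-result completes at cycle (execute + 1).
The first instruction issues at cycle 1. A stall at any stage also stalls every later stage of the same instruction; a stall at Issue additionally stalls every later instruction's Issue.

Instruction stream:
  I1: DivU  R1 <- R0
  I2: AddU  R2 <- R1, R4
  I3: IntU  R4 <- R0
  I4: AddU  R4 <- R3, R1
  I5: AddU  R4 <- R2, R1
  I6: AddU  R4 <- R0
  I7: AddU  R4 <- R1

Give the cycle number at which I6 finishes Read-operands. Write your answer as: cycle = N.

cycle = 26

cycle 1: I1 dispatched to DivU
cycle 2: I1 operands ready | I2 dispatched to AddU
cycle 3: I3 dispatched to IntU
cycle 4: I3 operands ready
cycle 5: I3 complete
cycle 9: I1 complete
cycle 10: R1←I1
cycle 11: I2 operands ready
cycle 12: R4←I3
cycle 13: I2 complete
cycle 14: R2←I2
cycle 15: I4 dispatched to AddU
cycle 16: I4 operands ready
cycle 18: I4 complete
cycle 19: R4←I4
cycle 20: I5 dispatched to AddU
cycle 21: I5 operands ready
cycle 23: I5 complete
cycle 24: R4←I5
cycle 25: I6 dispatched to AddU
cycle 26: I6 operands ready
cycle 28: I6 complete
cycle 29: R4←I6
cycle 30: I7 dispatched to AddU
cycle 31: I7 operands ready
cycle 33: I7 complete
cycle 34: R4←I7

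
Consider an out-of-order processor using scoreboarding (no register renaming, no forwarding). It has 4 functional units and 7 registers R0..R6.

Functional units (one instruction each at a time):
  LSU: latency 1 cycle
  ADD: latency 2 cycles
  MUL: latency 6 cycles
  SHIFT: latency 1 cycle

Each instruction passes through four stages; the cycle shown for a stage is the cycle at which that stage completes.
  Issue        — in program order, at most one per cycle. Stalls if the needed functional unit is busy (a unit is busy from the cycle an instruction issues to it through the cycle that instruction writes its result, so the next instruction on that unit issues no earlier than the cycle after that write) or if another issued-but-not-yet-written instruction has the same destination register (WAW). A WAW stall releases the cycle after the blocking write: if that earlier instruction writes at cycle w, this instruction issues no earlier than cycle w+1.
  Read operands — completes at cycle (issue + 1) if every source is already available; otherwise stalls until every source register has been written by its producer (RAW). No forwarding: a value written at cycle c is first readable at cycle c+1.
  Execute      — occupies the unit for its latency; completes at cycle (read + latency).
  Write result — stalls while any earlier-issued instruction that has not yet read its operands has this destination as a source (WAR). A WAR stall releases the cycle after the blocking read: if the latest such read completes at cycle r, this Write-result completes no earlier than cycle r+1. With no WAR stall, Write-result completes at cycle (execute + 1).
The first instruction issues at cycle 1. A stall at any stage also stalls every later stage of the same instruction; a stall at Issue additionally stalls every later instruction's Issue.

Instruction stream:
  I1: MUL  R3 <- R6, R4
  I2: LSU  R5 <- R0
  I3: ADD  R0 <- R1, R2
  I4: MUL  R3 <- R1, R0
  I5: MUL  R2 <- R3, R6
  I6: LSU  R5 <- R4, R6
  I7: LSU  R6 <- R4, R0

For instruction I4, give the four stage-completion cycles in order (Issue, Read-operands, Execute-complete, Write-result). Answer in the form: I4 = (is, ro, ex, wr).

[1] I1→MUL
[2] I1 RO, I2→LSU
[3] I2 RO, I3→ADD
[4] I2 EX, I3 RO
[5] I2 WR R5
[6] I3 EX
[7] I3 WR R0
[8] I1 EX
[9] I1 WR R3
[10] I4→MUL
[11] I4 RO
[17] I4 EX
[18] I4 WR R3
[19] I5→MUL
[20] I5 RO, I6→LSU
[21] I6 RO
[22] I6 EX
[23] I6 WR R5
[24] I7→LSU
[25] I7 RO
[26] I5 EX, I7 EX
[27] I5 WR R2, I7 WR R6

I4 = (10, 11, 17, 18)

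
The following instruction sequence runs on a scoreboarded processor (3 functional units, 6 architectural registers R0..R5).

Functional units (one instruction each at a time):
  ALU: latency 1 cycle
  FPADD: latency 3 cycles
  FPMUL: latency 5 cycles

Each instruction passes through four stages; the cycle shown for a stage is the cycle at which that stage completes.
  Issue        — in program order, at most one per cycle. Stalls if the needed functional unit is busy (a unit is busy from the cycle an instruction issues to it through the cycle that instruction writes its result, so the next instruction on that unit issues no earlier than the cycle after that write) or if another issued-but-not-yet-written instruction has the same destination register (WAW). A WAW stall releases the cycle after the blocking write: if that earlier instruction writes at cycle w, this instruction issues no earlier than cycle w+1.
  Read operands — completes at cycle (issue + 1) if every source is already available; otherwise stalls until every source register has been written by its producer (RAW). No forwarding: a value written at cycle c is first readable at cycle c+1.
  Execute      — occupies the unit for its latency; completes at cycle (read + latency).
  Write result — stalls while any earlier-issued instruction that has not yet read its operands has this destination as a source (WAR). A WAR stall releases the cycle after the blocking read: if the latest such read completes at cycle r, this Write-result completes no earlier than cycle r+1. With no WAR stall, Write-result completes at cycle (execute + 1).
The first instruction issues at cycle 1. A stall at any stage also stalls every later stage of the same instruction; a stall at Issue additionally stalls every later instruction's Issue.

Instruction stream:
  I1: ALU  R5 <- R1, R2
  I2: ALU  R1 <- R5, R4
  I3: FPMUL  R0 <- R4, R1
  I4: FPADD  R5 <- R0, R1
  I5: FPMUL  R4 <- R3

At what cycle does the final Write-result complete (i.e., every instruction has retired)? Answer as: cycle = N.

cycle = 23

cycle 1: issue I1 (ALU)
cycle 2: I1 read-ops
cycle 3: I1 finished on ALU
cycle 4: I1→R5
cycle 5: issue I2 (ALU)
cycle 6: I2 read-ops | issue I3 (FPMUL)
cycle 7: I2 finished on ALU | issue I4 (FPADD)
cycle 8: I2→R1
cycle 9: I3 read-ops
cycle 14: I3 finished on FPMUL
cycle 15: I3→R0
cycle 16: I4 read-ops | issue I5 (FPMUL)
cycle 17: I5 read-ops
cycle 19: I4 finished on FPADD
cycle 20: I4→R5
cycle 22: I5 finished on FPMUL
cycle 23: I5→R4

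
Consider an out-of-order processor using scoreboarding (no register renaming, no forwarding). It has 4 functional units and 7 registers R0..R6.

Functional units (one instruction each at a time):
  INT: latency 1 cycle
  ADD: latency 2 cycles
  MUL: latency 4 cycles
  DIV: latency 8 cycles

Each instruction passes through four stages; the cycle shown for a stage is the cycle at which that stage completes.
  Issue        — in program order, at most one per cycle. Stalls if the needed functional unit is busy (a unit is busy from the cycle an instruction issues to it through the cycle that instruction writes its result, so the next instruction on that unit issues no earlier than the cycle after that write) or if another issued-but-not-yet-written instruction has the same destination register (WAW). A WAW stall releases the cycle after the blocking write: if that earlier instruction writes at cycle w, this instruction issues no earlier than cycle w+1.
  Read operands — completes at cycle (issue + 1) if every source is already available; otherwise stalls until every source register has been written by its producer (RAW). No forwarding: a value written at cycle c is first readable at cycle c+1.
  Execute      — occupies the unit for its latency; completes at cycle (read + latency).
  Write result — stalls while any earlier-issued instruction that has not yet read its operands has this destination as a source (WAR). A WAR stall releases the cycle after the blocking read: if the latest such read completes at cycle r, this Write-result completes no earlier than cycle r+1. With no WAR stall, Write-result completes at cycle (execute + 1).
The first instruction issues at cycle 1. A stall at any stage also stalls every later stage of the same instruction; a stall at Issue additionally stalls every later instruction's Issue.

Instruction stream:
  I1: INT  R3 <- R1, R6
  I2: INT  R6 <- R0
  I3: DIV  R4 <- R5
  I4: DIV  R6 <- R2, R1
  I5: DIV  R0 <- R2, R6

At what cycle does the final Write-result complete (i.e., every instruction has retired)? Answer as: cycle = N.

t=1  I1 dispatched to INT
t=2  I1 operands ready
t=3  I1 complete
t=4  R3←I1
t=5  I2 dispatched to INT
t=6  I2 operands ready | I3 dispatched to DIV
t=7  I2 complete | I3 operands ready
t=8  R6←I2
t=15  I3 complete
t=16  R4←I3
t=17  I4 dispatched to DIV
t=18  I4 operands ready
t=26  I4 complete
t=27  R6←I4
t=28  I5 dispatched to DIV
t=29  I5 operands ready
t=37  I5 complete
t=38  R0←I5

cycle = 38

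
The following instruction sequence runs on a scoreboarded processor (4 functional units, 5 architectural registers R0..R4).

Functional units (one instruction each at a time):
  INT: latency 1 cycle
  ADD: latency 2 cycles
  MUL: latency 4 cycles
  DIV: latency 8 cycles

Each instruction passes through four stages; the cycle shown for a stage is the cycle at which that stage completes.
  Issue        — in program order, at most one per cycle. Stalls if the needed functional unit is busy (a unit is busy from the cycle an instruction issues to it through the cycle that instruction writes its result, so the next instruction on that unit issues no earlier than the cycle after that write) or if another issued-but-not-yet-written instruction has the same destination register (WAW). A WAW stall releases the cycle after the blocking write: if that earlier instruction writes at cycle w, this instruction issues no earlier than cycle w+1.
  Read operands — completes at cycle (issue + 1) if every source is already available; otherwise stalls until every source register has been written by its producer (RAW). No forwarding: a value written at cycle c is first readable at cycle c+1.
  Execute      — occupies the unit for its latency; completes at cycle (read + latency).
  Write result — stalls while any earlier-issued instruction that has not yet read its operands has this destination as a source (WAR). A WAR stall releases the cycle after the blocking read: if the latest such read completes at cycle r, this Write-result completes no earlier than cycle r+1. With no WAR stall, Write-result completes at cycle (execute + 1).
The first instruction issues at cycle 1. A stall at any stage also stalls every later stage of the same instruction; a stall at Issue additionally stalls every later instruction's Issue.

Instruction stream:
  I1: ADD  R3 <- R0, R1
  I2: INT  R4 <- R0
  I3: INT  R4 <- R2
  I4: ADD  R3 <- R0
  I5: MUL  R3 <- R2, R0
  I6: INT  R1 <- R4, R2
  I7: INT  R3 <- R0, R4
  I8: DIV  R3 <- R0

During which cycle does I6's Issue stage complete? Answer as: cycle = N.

cycle = 13

1) issue 1, read 2, done 4, write 5
2) issue 2, read 3, done 4, write 5
3) issue 6, read 7, done 8, write 9  <struct: INT busy until I2 writes@5>
4) issue 7, read 8, done 10, write 11
5) issue 12, read 13, done 17, write 18  <WAW R3: wait I4 write@11>
6) issue 13, read 14, done 15, write 16
7) issue 19, read 20, done 21, write 22  <WAW R3: wait I5 write@18>
8) issue 23, read 24, done 32, write 33  <WAW R3: wait I7 write@22>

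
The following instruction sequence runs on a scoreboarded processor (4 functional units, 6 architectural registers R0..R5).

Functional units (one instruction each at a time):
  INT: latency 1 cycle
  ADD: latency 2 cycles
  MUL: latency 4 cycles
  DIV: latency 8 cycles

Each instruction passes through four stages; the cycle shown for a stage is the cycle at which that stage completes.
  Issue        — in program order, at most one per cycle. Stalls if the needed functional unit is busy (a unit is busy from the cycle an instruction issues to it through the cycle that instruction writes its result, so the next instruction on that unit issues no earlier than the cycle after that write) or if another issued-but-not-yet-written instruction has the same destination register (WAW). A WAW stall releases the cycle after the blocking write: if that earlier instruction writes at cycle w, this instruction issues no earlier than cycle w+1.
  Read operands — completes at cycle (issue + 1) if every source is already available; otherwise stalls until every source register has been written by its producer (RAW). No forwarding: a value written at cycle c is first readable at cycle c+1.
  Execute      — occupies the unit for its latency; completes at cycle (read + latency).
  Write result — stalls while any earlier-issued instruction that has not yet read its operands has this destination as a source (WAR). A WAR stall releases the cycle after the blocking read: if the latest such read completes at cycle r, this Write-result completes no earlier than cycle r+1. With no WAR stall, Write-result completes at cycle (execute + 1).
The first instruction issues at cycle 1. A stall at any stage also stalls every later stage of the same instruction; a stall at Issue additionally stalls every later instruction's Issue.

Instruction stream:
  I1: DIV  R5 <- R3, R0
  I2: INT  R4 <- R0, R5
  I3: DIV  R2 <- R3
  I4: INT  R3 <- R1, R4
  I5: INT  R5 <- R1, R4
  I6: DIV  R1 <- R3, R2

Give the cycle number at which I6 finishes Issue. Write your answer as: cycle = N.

cycle = 23

[I1] 1/2/10/11
[I2] 2/12/13/14  (RAW R5: wait I1 write@11)
[I3] 12/13/21/22  (struct: DIV busy until I1 writes@11)
[I4] 15/16/17/18  (struct: INT busy until I2 writes@14)
[I5] 19/20/21/22  (struct: INT busy until I4 writes@18)
[I6] 23/24/32/33  (struct: DIV busy until I3 writes@22)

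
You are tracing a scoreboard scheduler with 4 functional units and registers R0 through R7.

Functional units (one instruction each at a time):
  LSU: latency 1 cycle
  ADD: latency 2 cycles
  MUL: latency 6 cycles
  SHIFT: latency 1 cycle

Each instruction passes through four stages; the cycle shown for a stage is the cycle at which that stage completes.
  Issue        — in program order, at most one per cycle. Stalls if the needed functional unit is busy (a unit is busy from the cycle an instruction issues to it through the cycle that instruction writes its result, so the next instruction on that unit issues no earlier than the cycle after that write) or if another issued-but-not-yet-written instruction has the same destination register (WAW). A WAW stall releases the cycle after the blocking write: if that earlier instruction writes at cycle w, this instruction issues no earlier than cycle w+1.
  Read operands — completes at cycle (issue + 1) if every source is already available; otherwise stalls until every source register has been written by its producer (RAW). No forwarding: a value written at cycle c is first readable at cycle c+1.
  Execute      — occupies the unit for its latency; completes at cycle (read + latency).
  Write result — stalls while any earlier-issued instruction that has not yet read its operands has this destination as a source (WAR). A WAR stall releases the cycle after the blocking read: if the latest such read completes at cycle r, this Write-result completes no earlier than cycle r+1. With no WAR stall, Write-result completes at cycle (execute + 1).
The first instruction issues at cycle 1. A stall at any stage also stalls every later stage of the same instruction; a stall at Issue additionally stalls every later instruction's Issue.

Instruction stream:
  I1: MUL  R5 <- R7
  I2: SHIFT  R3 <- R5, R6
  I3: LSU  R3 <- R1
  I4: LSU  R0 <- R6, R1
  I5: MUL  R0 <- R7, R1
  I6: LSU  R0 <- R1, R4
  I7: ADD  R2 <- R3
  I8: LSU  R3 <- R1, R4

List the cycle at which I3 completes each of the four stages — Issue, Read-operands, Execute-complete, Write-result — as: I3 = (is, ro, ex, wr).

I3 = (13, 14, 15, 16)

t=1  I1 issues→MUL
t=2  I1 reads | I2 issues→SHIFT
t=8  I1 exec-done
t=9  I1 writes R5
t=10  I2 reads
t=11  I2 exec-done
t=12  I2 writes R3
t=13  I3 issues→LSU
t=14  I3 reads
t=15  I3 exec-done
t=16  I3 writes R3
t=17  I4 issues→LSU
t=18  I4 reads
t=19  I4 exec-done
t=20  I4 writes R0
t=21  I5 issues→MUL
t=22  I5 reads
t=28  I5 exec-done
t=29  I5 writes R0
t=30  I6 issues→LSU
t=31  I6 reads | I7 issues→ADD
t=32  I6 exec-done | I7 reads
t=33  I6 writes R0
t=34  I7 exec-done | I8 issues→LSU
t=35  I7 writes R2 | I8 reads
t=36  I8 exec-done
t=37  I8 writes R3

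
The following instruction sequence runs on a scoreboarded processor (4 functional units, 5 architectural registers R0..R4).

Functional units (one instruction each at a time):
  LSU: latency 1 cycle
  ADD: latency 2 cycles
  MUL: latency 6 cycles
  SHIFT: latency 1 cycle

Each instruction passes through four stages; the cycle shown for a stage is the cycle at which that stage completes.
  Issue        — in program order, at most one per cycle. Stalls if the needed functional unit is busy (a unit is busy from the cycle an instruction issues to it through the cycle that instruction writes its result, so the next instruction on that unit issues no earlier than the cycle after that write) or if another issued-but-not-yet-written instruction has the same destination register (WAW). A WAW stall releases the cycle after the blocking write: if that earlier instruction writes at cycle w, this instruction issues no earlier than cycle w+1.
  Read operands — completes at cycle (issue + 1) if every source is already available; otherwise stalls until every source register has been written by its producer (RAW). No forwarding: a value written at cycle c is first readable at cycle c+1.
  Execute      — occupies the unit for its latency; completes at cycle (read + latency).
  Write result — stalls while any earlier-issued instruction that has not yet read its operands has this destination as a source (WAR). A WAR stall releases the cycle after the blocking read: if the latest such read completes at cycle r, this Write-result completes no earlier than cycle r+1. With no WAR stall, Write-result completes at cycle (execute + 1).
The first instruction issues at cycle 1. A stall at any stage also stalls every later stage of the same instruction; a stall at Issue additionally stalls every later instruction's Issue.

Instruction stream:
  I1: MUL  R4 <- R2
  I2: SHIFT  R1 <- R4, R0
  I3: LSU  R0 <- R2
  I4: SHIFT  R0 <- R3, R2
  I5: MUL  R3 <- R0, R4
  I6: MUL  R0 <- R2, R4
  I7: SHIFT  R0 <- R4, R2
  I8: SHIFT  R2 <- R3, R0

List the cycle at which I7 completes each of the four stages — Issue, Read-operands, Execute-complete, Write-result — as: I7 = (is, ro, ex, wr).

I7 = (34, 35, 36, 37)

t=1  issue I1 (MUL)
t=2  I1 read-ops · issue I2 (SHIFT)
t=3  issue I3 (LSU)
t=4  I3 read-ops
t=5  I3 finished on LSU
t=8  I1 finished on MUL
t=9  I1→R4
t=10  I2 read-ops
t=11  I2 finished on SHIFT · I3→R0
t=12  I2→R1
t=13  issue I4 (SHIFT)
t=14  I4 read-ops · issue I5 (MUL)
t=15  I4 finished on SHIFT
t=16  I4→R0
t=17  I5 read-ops
t=23  I5 finished on MUL
t=24  I5→R3
t=25  issue I6 (MUL)
t=26  I6 read-ops
t=32  I6 finished on MUL
t=33  I6→R0
t=34  issue I7 (SHIFT)
t=35  I7 read-ops
t=36  I7 finished on SHIFT
t=37  I7→R0
t=38  issue I8 (SHIFT)
t=39  I8 read-ops
t=40  I8 finished on SHIFT
t=41  I8→R2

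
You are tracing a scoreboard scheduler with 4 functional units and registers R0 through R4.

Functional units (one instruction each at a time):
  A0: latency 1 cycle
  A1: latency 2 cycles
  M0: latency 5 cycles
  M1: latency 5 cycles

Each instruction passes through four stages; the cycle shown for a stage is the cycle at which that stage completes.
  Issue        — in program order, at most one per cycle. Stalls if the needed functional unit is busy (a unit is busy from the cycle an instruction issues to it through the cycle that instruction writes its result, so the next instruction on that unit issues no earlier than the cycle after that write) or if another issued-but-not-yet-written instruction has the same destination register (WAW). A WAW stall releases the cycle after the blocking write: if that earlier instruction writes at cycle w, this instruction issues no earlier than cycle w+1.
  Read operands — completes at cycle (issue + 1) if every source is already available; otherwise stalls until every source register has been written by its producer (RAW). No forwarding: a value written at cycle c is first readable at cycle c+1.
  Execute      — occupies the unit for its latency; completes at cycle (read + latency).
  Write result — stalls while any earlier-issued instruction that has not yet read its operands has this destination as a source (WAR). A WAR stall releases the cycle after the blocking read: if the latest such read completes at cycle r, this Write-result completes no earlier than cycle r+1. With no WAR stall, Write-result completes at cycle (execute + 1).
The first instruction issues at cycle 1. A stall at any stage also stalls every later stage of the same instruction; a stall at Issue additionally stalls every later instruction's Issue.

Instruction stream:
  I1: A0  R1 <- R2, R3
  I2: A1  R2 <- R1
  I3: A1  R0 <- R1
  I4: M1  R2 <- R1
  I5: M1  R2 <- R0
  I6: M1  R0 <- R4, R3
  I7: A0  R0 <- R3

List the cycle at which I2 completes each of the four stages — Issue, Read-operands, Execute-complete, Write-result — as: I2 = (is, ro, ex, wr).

I1 -> (1, 2, 3, 4)
I2 -> (2, 5, 7, 8)  // RAW R1: wait I1 write@4
I3 -> (9, 10, 12, 13)  // struct: A1 busy until I2 writes@8
I4 -> (10, 11, 16, 17)
I5 -> (18, 19, 24, 25)  // struct: M1 busy until I4 writes@17
I6 -> (26, 27, 32, 33)  // struct: M1 busy until I5 writes@25
I7 -> (34, 35, 36, 37)  // WAW R0: wait I6 write@33

I2 = (2, 5, 7, 8)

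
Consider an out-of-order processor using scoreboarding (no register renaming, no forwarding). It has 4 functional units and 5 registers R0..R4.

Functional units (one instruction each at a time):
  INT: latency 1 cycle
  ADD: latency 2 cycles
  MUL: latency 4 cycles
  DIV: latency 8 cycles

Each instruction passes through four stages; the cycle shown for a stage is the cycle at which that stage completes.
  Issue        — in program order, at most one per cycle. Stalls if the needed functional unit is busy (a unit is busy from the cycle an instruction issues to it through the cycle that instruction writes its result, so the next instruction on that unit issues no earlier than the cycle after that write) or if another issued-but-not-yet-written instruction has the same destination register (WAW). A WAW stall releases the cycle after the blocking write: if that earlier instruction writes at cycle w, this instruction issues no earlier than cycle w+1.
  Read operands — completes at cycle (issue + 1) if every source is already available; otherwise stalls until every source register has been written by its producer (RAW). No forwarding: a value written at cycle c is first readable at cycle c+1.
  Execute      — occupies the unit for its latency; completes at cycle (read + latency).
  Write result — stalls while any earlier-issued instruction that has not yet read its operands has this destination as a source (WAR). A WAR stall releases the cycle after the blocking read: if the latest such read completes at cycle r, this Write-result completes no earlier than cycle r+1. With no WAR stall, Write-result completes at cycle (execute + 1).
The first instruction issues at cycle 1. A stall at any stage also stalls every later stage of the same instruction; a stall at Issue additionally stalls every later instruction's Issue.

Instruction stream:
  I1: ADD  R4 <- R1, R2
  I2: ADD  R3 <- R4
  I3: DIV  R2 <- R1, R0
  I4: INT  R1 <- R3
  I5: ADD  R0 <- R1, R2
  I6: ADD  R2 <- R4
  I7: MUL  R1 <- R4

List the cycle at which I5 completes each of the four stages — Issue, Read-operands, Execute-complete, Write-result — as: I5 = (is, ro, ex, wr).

I5 = (11, 18, 20, 21)

[1] issue I1 (ADD)
[2] I1 read-ops
[4] I1 finished on ADD
[5] I1→R4
[6] issue I2 (ADD)
[7] I2 read-ops, issue I3 (DIV)
[8] I3 read-ops, issue I4 (INT)
[9] I2 finished on ADD
[10] I2→R3
[11] I4 read-ops, issue I5 (ADD)
[12] I4 finished on INT
[13] I4→R1
[16] I3 finished on DIV
[17] I3→R2
[18] I5 read-ops
[20] I5 finished on ADD
[21] I5→R0
[22] issue I6 (ADD)
[23] I6 read-ops, issue I7 (MUL)
[24] I7 read-ops
[25] I6 finished on ADD
[26] I6→R2
[28] I7 finished on MUL
[29] I7→R1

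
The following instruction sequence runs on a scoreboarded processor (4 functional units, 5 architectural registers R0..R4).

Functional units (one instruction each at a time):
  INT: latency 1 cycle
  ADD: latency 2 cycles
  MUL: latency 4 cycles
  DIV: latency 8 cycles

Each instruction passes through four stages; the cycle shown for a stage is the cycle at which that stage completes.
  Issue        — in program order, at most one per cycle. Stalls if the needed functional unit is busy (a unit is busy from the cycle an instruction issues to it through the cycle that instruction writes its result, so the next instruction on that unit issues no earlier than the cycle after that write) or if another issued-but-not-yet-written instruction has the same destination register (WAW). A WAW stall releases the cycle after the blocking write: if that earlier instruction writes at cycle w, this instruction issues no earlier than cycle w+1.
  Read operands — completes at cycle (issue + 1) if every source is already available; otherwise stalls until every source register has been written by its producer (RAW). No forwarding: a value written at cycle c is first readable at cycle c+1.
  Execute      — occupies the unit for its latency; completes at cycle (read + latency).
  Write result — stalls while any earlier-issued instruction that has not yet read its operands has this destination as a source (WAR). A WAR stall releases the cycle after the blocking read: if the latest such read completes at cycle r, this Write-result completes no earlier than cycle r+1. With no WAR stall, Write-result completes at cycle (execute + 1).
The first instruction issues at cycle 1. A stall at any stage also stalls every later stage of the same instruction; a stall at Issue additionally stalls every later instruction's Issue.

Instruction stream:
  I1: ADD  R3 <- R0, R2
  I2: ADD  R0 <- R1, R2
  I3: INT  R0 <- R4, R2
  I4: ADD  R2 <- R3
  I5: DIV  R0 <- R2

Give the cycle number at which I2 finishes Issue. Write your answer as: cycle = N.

1) issue 1, read 2, done 4, write 5
2) issue 6, read 7, done 9, write 10  <struct: ADD busy until I1 writes@5>
3) issue 11, read 12, done 13, write 14  <WAW R0: wait I2 write@10>
4) issue 12, read 13, done 15, write 16
5) issue 15, read 17, done 25, write 26  <WAW R0: wait I3 write@14 / RAW R2: wait I4 write@16>

cycle = 6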